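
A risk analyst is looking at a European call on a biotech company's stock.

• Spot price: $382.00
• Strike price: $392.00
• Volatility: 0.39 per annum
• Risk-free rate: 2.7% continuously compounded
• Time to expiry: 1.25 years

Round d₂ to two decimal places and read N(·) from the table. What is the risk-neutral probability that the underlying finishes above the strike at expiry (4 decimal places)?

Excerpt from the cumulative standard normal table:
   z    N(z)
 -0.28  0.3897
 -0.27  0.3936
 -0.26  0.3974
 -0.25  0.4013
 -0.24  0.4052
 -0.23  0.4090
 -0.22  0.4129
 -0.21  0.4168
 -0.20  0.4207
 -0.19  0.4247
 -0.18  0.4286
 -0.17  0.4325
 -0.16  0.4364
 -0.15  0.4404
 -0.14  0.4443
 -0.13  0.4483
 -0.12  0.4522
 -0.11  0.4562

σ√T = 0.39·√1.25 = 0.4360
ln(S/K) + (r + σ²/2)T = ln(382/392) + (0.027 + 0.39²/2)·1.25 = -0.0258 + 0.1288 = 0.1030
d₁ = 0.1030 / 0.4360 = 0.2362 ≈ 0.24
d₂ = d₁ − σ√T = 0.2362 − 0.4360 = -0.1999 ≈ -0.20
Risk-neutral Pr[S_T > K] = N(d₂) = N(-0.20) = 0.4207

0.4207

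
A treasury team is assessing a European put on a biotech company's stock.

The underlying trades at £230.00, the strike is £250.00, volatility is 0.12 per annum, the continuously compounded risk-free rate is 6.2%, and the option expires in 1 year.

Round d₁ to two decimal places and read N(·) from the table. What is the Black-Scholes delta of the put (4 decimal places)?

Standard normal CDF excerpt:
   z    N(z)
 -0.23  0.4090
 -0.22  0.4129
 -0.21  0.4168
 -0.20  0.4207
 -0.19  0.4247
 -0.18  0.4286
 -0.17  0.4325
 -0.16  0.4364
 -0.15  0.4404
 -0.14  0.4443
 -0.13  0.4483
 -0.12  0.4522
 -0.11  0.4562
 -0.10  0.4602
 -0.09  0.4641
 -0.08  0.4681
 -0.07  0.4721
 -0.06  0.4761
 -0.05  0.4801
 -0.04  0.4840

-0.5478

σ√T = 0.12·√1 = 0.1200
d₁ = [ln(230/250) + (0.062 + 0.12²/2)·1] / 0.1200 = [-0.0834 + 0.0692] / 0.1200 = -0.1182 → -0.12
N(d₁) = N(-0.12) = 0.4522
Δ_put = N(d₁) − 1 = 0.4522 − 1 = -0.5478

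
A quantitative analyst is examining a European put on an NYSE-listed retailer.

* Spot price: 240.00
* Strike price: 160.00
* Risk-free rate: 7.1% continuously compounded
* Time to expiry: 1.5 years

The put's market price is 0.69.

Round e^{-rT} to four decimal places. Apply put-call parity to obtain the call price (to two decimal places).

96.85

e^(−rT) = e^(−0.071·1.5) = 0.8990
Put-call parity: C − P = S − K·e^(−rT) = 240 − 160·0.8990 = 240 − 143.8400 = 96.1600
C = P + (C − P) = 0.69 + (96.1600) = 96.8500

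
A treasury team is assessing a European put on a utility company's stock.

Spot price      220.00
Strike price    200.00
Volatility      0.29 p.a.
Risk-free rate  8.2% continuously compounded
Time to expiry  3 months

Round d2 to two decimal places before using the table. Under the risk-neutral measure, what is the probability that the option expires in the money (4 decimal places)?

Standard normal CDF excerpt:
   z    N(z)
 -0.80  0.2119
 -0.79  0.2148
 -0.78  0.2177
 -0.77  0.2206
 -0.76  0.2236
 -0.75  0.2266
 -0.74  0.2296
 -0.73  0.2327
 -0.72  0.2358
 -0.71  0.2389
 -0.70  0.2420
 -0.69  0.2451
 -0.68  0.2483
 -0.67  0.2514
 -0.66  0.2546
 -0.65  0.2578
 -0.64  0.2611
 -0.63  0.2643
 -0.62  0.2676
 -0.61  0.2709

0.2327

σ√T = 0.29 × 0.5000 = 0.1450
ln(S/K) + (r + σ²/2)T = ln(220/200) + (0.082 + 0.29²/2)·0.25 = 0.0953 + 0.0310 = 0.1263
d₁ = 0.1263 / 0.1450 = 0.8712 → 0.87
d₂ = d₁ − σ√T = 0.8712 − 0.1450 = 0.7262 → 0.73
Risk-neutral Pr[S_T < K] = N(−d₂) = N(-0.73) = 0.2327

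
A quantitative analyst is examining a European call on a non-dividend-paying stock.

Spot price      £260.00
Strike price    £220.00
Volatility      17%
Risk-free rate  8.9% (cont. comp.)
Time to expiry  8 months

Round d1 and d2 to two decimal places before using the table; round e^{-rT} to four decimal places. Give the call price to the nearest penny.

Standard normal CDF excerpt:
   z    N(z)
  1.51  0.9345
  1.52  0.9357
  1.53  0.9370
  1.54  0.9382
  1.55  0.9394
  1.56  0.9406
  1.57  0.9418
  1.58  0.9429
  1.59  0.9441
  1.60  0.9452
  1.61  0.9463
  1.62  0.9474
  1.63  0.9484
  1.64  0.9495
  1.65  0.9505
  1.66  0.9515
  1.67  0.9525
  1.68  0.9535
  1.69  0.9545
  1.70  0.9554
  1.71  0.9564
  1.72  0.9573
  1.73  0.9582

T = 0.6667;  σ√T = 0.1388
d₁ = [ln(260/220) + (0.089 + ½·0.17²)·0.6667] / (σ√T) = (0.1671 + 0.0690) / 0.1388 = 1.7004 which rounds to 1.70
d₂ = 1.7004 − 0.1388 = 1.5616 which rounds to 1.56
exp(−rT) = exp(−0.089·0.6667) = 0.9424
N(d₁) = N(1.70) = 0.9554;  N(d₂) = N(1.56) = 0.9406
C = 260·0.9554 − 220·0.9424·0.9406 = 248.4040 − 195.0127 = 53.3913

£53.39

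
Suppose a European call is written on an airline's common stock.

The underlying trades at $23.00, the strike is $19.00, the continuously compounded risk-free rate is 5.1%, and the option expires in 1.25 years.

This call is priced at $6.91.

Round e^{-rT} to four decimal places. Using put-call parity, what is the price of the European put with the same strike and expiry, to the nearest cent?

$1.74

exp(−rT) = exp(−0.051·1.25) = 0.9382
Put-call parity: C − P = S − K·e^(−rT) = 23 − 19·0.9382 = 23 − 17.8258 = 5.1742
P = C − (C − P) = 6.91 − (5.1742) = 1.7358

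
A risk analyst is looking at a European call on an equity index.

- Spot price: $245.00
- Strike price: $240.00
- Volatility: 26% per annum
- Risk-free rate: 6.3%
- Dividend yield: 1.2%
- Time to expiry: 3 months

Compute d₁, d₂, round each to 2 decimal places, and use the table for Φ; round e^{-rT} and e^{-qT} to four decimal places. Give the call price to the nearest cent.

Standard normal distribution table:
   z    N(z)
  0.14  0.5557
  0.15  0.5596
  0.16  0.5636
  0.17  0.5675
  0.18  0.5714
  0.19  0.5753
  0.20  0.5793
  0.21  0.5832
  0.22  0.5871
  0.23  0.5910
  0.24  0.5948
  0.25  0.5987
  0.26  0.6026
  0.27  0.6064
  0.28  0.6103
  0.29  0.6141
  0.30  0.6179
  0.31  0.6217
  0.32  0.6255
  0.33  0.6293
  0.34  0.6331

σ√T = 0.26·√0.25 = 0.1300
ln(S/K) + (r − q + σ²/2)T = ln(245/240) + (0.063 − 0.012 + 0.26²/2)·0.25 = 0.0206 + 0.0212 = 0.0418
d₁ = 0.0418 / 0.1300 = 0.3217 ≈ 0.32
d₂ = d₁ − σ√T = 0.3217 − 0.1300 = 0.1917 ≈ 0.19
exp(−qT) = exp(−0.012·0.25) = 0.9970;  exp(−rT) = exp(−0.063·0.25) = 0.9844
N(d₁) = N(0.32) = 0.6255;  N(d₂) = N(0.19) = 0.5753
C = 245·0.9970·0.6255 − 240·0.9844·0.5753 = 152.7878 − 135.9181 = 16.8697

$16.87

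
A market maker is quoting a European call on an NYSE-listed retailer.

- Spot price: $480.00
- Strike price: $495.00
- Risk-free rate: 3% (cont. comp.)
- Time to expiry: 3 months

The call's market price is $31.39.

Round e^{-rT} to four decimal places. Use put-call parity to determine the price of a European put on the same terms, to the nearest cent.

$42.68

exp(−rT) = exp(−0.03·0.25) = 0.9925
Put-call parity: C − P = S − K·e^(−rT) = 480 − 495·0.9925 = 480 − 491.2875 = -11.2875
P = C − (C − P) = 31.39 − (-11.2875) = 42.6775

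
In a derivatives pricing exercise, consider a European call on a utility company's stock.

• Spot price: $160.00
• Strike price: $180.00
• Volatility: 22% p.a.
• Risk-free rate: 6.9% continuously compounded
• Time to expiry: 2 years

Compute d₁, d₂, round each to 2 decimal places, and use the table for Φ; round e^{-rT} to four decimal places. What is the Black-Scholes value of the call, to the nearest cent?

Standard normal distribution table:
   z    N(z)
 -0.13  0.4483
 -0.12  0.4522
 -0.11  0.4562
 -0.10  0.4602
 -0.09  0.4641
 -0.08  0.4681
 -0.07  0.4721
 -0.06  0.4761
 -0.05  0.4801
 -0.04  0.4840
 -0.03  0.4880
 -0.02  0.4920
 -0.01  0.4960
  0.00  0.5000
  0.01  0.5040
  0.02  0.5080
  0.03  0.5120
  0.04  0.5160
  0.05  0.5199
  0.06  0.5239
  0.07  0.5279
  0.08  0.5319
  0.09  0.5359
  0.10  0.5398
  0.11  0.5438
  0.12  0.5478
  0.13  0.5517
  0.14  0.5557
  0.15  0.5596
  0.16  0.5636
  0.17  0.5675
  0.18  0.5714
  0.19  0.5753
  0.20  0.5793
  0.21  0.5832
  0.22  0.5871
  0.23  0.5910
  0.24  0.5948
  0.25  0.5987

$21.17

σ√T = 0.22 × 1.4142 = 0.3111
ln(S/K) + (r + σ²/2)T = ln(160/180) + (0.069 + 0.22²/2)·2 = -0.1178 + 0.1864 = 0.0686
d₁ = 0.0686 / 0.3111 = 0.2205 which rounds to 0.22
d₂ = d₁ − σ√T = 0.2205 − 0.3111 = -0.0906 which rounds to -0.09
exp(−rT) = exp(−0.069·2) = 0.8711
N(d₁) = N(0.22) = 0.5871;  N(d₂) = N(-0.09) = 0.4641
C = 160·0.5871 − 180·0.8711·0.4641 = 93.9360 − 72.7700 = 21.1660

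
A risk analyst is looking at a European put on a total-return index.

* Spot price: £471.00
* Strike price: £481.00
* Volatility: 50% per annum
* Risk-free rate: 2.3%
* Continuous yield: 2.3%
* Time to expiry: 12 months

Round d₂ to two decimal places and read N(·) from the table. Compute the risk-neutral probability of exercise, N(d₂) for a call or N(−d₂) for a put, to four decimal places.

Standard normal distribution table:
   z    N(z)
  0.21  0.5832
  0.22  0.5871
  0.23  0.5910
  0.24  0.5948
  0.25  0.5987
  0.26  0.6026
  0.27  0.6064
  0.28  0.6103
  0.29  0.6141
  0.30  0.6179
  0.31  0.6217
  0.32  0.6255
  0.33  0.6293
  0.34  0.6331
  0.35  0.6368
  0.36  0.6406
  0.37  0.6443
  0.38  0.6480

0.6141

T = 1;  σ√T = 0.5000
d₁ = [ln(471/481) + (0.023 − 0.023 + 0.5²/2)·1] / 0.5000 = [-0.0210 + 0.1250] / 0.5000 = 0.2080 which rounds to 0.21
d₂ = d₁ − σ√T = 0.2080 − 0.5000 = -0.2920 which rounds to -0.29
Risk-neutral Pr[S_T < K] = N(−d₂) = N(0.29) = 0.6141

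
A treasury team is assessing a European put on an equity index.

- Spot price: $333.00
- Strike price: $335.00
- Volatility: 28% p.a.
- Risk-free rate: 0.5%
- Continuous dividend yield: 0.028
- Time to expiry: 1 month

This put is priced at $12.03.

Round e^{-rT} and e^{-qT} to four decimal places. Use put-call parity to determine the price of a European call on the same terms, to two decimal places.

exp(−qT) = exp(−0.028·0.08333) = 0.9977;  exp(−rT) = exp(−0.005·0.08333) = 0.9996
Put-call parity: C − P = S·e^(−qT) − K·e^(−rT) = 333·0.9977 − 335·0.9996 = 332.2341 − 334.8660 = -2.6319
C = P + (C − P) = 12.03 + (-2.6319) = 9.3981

$9.40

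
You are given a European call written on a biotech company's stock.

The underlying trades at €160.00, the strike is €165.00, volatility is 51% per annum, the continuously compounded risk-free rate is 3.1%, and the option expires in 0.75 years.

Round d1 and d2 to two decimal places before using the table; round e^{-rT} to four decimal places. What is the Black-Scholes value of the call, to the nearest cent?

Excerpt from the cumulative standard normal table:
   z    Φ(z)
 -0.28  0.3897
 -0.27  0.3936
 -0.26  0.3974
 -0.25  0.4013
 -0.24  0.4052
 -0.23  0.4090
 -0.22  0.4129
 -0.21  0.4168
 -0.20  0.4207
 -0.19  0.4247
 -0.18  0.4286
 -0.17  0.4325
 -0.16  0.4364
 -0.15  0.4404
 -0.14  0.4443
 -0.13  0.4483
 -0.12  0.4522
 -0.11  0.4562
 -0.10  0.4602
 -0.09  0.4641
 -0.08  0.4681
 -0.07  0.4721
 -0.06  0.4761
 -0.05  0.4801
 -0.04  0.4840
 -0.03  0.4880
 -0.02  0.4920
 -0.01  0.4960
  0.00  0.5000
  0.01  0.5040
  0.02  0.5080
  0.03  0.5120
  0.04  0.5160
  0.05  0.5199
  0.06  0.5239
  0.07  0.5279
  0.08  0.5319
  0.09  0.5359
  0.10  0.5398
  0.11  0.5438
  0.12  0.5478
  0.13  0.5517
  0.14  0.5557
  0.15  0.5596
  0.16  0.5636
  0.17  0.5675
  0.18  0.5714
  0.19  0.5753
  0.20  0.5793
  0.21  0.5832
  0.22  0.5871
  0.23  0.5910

σ√T = 0.51 × 0.8660 = 0.4417
d₁ = [ln(160/165) + (0.031 + 0.51²/2)·0.75] / 0.4417 = [-0.0308 + 0.1208] / 0.4417 = 0.2038 ⇒ 0.20
d₂ = d₁ − σ√T = 0.2038 − 0.4417 = -0.2379 ⇒ -0.24
e^(−rT) = e^(−0.031·0.75) = 0.9770
C = 160·N(0.20) − 165·0.9770·N(-0.24) = 160·0.5793 − 165·0.9770·0.4052 = 92.6880 − 65.3203 = 27.3677

€27.37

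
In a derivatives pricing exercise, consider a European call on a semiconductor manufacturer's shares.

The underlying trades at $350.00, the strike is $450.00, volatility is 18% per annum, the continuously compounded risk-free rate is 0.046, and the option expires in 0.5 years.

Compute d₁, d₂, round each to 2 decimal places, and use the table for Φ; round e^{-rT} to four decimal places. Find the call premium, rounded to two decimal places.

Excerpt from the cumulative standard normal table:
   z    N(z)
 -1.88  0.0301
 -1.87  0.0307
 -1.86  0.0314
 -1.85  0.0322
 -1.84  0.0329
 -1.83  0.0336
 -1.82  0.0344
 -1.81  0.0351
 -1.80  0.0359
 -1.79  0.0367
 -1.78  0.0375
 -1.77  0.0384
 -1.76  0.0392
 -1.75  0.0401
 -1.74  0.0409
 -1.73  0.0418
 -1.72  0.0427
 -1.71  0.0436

$0.82

σ√T = 0.18·√0.5 = 0.1273
d₁ = [ln(350/450) + (0.046 + 0.18²/2)·0.5] / 0.1273 = [-0.2513 + 0.0311] / 0.1273 = -1.7302 ≈ -1.73
d₂ = d₁ − σ√T = -1.7302 − 0.1273 = -1.8574 ≈ -1.86
e^(−rT) = e^(−0.046·0.5) = 0.9773
N(d₁) = N(-1.73) = 0.0418;  N(d₂) = N(-1.86) = 0.0314
C = 350·0.0418 − 450·0.9773·0.0314 = 14.6300 − 13.8092 = 0.8208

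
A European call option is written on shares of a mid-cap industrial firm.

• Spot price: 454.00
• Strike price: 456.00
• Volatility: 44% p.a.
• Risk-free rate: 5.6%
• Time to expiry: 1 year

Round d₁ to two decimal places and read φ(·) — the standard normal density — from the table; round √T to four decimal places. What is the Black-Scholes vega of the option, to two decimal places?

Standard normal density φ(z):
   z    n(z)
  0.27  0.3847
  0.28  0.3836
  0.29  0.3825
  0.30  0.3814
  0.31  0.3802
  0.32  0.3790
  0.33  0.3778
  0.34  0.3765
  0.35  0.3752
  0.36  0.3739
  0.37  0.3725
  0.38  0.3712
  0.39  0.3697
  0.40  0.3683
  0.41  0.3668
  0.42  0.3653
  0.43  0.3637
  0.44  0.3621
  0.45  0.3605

170.93

T = 1;  σ√T = 0.4400
d₁ = [ln(454/456) + (0.056 + 0.44²/2)·1] / 0.4400 = [-0.0044 + 0.1528] / 0.4400 = 0.3373 which rounds to 0.34
√T = √1 = 1.0000
φ(d₁) = φ(0.34) = 0.3765
vega = S·φ(d₁)·√T = 454·0.3765·1.0000 = 170.9310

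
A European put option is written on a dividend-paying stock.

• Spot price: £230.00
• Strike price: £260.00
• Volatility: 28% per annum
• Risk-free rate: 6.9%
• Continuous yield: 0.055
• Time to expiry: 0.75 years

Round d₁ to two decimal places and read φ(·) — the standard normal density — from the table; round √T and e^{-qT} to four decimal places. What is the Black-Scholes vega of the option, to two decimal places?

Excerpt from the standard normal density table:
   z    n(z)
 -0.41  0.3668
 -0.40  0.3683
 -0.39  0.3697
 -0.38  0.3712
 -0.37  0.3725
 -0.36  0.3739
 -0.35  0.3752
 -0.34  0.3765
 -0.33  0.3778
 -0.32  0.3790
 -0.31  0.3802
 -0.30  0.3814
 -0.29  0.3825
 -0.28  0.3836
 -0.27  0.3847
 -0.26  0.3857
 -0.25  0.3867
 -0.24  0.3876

T = 0.75;  σ√T = 0.2425
ln(S/K) + (r − q + σ²/2)T = ln(230/260) + (0.069 − 0.055 + 0.28²/2)·0.75 = -0.1226 + 0.0399 = -0.0827
d₁ = -0.0827 / 0.2425 = -0.3411 → -0.34
√T = √0.75 = 0.8660
φ(d₁) = φ(-0.34) = 0.3765
e^(−qT) = e^(−0.055·0.75) = 0.9596
vega = S·e^(−qT)·φ(d₁)·√T = 230·0.9596·0.3765·0.8660 = 71.9616

71.96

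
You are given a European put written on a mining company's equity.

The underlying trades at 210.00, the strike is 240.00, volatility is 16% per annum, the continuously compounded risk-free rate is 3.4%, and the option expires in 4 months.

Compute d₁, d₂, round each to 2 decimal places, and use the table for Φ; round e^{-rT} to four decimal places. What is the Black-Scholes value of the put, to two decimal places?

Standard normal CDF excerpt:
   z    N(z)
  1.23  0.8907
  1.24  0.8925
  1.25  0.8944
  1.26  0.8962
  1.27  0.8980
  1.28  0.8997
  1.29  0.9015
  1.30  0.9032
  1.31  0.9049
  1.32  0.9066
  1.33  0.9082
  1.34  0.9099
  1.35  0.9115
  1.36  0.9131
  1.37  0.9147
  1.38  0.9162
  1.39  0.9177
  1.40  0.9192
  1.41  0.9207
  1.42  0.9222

28.11

σ√T = 0.16·√0.3333 = 0.0924
d₁ = [ln(210/240) + (0.034 + ½·0.16²)·0.3333] / (σ√T) = (-0.1335 + 0.0156) / 0.0924 = -1.2766 → -1.28
d₂ = -1.2766 − 0.0924 = -1.3690 → -1.37
e^(−rT) = e^(−0.034·0.3333) = 0.9887
P = 240·0.9887·N(1.37) − 210·N(1.28) = 240·0.9887·0.9147 − 210·0.8997 = 217.0473 − 188.9370 = 28.1103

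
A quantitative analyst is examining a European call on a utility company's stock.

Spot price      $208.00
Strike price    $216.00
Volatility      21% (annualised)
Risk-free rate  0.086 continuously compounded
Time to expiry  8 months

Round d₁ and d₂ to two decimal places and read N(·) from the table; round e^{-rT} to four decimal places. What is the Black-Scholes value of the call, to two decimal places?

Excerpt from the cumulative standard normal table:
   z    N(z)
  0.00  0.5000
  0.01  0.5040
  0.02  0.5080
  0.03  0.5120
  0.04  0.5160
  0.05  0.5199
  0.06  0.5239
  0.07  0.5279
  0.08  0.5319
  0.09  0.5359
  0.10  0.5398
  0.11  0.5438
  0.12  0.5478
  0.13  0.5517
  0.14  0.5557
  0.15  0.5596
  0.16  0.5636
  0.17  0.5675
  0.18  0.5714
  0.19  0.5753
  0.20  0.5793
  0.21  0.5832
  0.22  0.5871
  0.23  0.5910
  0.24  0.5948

$16.06

T = 0.6667;  σ√T = 0.1715
ln(S/K) + (r + σ²/2)T = ln(208/216) + (0.086 + 0.21²/2)·0.6667 = -0.0377 + 0.0720 = 0.0343
d₁ = 0.0343 / 0.1715 = 0.2000 → 0.20
d₂ = d₁ − σ√T = 0.2000 − 0.1715 = 0.0285 → 0.03
exp(−rT) = exp(−0.086·0.6667) = 0.9443
N(d₁) = N(0.20) = 0.5793;  N(d₂) = N(0.03) = 0.5120
C = 208·0.5793 − 216·0.9443·0.5120 = 120.4944 − 104.4320 = 16.0624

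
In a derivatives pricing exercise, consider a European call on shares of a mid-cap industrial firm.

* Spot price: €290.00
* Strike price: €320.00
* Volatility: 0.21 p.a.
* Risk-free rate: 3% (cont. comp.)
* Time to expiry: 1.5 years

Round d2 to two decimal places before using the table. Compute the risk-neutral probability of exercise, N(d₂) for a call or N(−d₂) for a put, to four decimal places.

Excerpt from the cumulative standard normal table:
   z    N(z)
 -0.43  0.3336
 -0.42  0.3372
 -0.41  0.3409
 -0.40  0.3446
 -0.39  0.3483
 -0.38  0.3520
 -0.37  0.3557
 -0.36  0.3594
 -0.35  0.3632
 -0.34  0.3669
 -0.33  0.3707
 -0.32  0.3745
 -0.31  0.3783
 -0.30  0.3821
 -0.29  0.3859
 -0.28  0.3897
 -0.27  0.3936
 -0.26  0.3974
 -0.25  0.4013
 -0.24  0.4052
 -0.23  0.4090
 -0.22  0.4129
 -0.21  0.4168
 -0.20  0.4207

T = 1.5;  σ√T = 0.2572
ln(S/K) + (r + σ²/2)T = ln(290/320) + (0.03 + 0.21²/2)·1.5 = -0.0984 + 0.0781 = -0.0204
d₁ = -0.0204 / 0.2572 = -0.0792 ≈ -0.08
d₂ = d₁ − σ√T = -0.0792 − 0.2572 = -0.3364 ≈ -0.34
Pr(exercise) under Q = N(d₂) = 0.3669

0.3669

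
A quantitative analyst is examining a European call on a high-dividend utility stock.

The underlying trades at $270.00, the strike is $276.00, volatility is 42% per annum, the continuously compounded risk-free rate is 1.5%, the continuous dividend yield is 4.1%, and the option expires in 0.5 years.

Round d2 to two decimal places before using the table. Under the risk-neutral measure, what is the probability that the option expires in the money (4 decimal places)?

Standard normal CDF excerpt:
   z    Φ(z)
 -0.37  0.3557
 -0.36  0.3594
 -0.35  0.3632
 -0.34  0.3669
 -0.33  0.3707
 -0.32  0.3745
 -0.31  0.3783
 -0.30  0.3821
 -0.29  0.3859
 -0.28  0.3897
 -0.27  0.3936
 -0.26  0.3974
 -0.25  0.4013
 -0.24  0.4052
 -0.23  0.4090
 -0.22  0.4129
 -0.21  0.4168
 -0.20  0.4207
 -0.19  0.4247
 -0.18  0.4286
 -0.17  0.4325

T = 0.5;  σ√T = 0.2970
ln(S/K) + (r − q + σ²/2)T = ln(270/276) + (0.015 − 0.041 + 0.42²/2)·0.5 = -0.0220 + 0.0311 = 0.0091
d₁ = 0.0091 / 0.2970 = 0.0307 which rounds to 0.03
d₂ = d₁ − σ√T = 0.0307 − 0.2970 = -0.2663 which rounds to -0.27
Pr(exercise) under Q = N(d₂) = 0.3936

0.3936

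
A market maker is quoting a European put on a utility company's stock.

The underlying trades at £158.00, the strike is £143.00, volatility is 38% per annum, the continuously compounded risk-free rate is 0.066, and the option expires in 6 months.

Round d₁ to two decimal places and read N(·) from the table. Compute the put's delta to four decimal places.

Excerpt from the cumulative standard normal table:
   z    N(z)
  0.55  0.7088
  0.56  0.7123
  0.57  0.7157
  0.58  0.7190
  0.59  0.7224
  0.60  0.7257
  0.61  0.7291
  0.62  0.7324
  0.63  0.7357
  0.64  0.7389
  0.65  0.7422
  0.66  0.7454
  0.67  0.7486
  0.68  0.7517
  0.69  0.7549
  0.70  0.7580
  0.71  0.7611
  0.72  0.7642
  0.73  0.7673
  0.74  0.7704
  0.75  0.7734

-0.2643

σ√T = 0.38·√0.5 = 0.2687
d₁ = [ln(158/143) + (0.066 + ½·0.38²)·0.5] / (σ√T) = (0.0998 + 0.0691) / 0.2687 = 0.6284 which rounds to 0.63
N(d₁) = N(0.63) = 0.7357
Δ_put = N(d₁) − 1 = 0.7357 − 1 = -0.2643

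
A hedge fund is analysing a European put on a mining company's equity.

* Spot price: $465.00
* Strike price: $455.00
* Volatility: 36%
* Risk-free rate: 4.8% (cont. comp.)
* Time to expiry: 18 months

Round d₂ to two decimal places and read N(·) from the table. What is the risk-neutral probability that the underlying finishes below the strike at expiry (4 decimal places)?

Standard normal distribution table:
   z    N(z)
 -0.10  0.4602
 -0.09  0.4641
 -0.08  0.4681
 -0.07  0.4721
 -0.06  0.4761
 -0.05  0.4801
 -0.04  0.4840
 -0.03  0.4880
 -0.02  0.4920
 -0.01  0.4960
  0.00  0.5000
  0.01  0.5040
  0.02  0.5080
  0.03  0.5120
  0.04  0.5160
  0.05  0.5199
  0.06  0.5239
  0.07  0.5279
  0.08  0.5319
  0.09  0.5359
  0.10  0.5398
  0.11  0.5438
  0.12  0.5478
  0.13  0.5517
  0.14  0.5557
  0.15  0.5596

0.5040

σ√T = 0.36 × 1.2247 = 0.4409
d₁ = [ln(465/455) + (0.048 + 0.36²/2)·1.5] / 0.4409 = [0.0217 + 0.1692] / 0.4409 = 0.4331 ⇒ 0.43
d₂ = d₁ − σ√T = 0.4331 − 0.4409 = -0.0078 ⇒ -0.01
Risk-neutral Pr[S_T < K] = N(−d₂) = N(0.01) = 0.5040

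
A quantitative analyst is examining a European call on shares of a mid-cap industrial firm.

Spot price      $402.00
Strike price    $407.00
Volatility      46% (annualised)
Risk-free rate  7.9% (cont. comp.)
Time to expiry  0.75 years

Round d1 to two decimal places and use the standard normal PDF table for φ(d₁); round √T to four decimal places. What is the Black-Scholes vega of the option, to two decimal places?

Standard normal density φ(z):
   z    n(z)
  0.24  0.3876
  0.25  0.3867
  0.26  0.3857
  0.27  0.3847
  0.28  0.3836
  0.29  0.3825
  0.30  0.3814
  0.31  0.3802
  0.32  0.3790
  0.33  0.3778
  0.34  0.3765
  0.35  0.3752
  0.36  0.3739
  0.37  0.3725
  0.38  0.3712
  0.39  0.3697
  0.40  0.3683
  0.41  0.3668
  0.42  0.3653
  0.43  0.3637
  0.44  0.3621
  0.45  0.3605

131.94

T = 0.75;  σ√T = 0.3984
d₁ = [ln(402/407) + (0.079 + ½·0.46²)·0.75] / (σ√T) = (-0.0124 + 0.1386) / 0.3984 = 0.3169 which rounds to 0.32
√T = √0.75 = 0.8660
φ(d₁) = φ(0.32) = 0.3790
vega = S·φ(d₁)·√T = 402·0.3790·0.8660 = 131.9420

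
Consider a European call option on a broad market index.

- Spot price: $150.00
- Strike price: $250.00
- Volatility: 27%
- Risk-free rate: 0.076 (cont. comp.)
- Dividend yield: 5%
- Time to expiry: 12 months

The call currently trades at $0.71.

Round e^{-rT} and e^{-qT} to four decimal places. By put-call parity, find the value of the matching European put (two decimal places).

e^(−qT) = e^(−0.05·1) = 0.9512;  e^(−rT) = e^(−0.076·1) = 0.9268
Put-call parity: C − P = S·e^(−qT) − K·e^(−rT) = 150·0.9512 − 250·0.9268 = 142.6800 − 231.7000 = -89.0200
P = C − (C − P) = 0.71 − (-89.0200) = 89.7300

$89.73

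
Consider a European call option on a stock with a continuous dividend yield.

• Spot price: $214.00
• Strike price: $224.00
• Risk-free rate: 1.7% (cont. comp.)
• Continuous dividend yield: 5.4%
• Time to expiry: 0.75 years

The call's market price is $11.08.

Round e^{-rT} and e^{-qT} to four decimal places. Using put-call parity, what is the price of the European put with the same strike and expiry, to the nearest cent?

e^(−qT) = e^(−0.054·0.75) = 0.9603;  e^(−rT) = e^(−0.017·0.75) = 0.9873
Put-call parity: C − P = S·e^(−qT) − K·e^(−rT) = 214·0.9603 − 224·0.9873 = 205.5042 − 221.1552 = -15.6510
P = C − (C − P) = 11.08 − (-15.6510) = 26.7310

$26.73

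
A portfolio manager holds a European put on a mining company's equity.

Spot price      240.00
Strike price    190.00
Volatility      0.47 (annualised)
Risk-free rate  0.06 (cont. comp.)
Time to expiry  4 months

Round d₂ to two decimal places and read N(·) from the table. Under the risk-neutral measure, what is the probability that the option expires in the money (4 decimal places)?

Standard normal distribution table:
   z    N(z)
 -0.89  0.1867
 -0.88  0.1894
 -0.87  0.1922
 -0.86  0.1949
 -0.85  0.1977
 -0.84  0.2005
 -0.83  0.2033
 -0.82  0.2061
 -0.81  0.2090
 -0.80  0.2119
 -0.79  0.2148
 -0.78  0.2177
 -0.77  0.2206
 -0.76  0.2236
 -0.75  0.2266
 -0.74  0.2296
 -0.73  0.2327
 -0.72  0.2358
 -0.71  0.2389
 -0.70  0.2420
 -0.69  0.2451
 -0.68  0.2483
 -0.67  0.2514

0.2119

σ√T = 0.47·√0.3333 = 0.2714
d₁ = [ln(240/190) + (0.06 + 0.47²/2)·0.3333] / 0.2714 = [0.2336 + 0.0568] / 0.2714 = 1.0703 ≈ 1.07
d₂ = d₁ − σ√T = 1.0703 − 0.2714 = 0.7989 ≈ 0.80
Risk-neutral Pr[S_T < K] = N(−d₂) = N(-0.80) = 0.2119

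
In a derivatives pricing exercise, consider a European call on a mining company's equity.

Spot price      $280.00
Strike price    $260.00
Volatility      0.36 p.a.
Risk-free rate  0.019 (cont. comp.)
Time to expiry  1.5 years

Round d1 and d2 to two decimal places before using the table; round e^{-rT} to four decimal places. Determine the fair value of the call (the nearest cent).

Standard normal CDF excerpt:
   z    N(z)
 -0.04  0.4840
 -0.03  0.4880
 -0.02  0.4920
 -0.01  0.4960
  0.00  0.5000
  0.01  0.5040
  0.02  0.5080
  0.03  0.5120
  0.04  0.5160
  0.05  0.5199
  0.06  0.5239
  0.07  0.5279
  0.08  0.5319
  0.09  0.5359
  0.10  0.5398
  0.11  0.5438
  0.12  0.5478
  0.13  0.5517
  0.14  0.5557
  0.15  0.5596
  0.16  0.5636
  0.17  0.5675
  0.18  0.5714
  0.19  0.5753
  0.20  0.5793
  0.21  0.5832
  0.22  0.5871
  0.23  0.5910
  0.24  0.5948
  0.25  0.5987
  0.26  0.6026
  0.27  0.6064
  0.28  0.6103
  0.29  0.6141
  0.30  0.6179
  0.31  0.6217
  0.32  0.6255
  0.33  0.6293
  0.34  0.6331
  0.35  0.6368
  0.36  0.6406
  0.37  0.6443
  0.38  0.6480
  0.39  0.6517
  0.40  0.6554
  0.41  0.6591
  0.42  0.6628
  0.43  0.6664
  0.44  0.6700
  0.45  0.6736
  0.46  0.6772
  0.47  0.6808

σ√T = 0.36 × 1.2247 = 0.4409
d₁ = [ln(280/260) + (0.019 + 0.36²/2)·1.5] / 0.4409 = [0.0741 + 0.1257] / 0.4409 = 0.4532 ≈ 0.45
d₂ = d₁ − σ√T = 0.4532 − 0.4409 = 0.0123 ≈ 0.01
exp(−rT) = exp(−0.019·1.5) = 0.9719
N(d₁) = N(0.45) = 0.6736;  N(d₂) = N(0.01) = 0.5040
C = 280·0.6736 − 260·0.9719·0.5040 = 188.6080 − 127.3578 = 61.2502

$61.25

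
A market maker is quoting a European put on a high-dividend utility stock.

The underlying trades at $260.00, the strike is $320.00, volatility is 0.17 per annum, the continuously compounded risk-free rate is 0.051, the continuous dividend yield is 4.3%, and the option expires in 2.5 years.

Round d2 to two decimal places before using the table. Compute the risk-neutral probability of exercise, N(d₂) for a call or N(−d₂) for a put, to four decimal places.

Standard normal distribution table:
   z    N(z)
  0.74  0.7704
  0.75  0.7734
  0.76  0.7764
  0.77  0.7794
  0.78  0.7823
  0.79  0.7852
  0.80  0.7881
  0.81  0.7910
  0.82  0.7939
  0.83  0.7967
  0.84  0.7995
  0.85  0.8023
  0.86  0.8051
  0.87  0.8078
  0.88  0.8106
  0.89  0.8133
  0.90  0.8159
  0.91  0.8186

0.7967

σ√T = 0.17 × 1.5811 = 0.2688
d₁ = [ln(260/320) + (0.051 − 0.043 + 0.17²/2)·2.5] / 0.2688 = [-0.2076 + 0.0561] / 0.2688 = -0.5637 ⇒ -0.56
d₂ = d₁ − σ√T = -0.5637 − 0.2688 = -0.8325 ⇒ -0.83
Pr(exercise) under Q = N(−d₂) = N(0.83) = 0.7967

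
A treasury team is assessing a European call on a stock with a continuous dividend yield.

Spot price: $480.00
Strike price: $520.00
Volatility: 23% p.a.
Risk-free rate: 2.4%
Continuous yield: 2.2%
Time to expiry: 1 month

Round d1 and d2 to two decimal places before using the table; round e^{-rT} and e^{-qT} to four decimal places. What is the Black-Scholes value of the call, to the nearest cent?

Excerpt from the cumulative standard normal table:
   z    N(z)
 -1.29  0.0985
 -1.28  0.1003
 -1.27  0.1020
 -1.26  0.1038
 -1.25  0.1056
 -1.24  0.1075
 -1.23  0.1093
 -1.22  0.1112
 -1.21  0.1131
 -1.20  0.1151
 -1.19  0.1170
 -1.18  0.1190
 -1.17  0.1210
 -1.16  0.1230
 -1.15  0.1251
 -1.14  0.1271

$2.19

T = 0.08333;  σ√T = 0.0664
d₁ = [ln(480/520) + (0.024 − 0.022 + 0.23²/2)·0.08333] / 0.0664 = [-0.0800 + 0.0024] / 0.0664 = -1.1698 → -1.17
d₂ = d₁ − σ√T = -1.1698 − 0.0664 = -1.2362 → -1.24
e^(−qT) = e^(−0.022·0.08333) = 0.9982;  e^(−rT) = e^(−0.024·0.08333) = 0.9980
C = 480·0.9982·N(-1.17) − 520·0.9980·N(-1.24) = 480·0.9982·0.1210 − 520·0.9980·0.1075 = 57.9755 − 55.7882 = 2.1873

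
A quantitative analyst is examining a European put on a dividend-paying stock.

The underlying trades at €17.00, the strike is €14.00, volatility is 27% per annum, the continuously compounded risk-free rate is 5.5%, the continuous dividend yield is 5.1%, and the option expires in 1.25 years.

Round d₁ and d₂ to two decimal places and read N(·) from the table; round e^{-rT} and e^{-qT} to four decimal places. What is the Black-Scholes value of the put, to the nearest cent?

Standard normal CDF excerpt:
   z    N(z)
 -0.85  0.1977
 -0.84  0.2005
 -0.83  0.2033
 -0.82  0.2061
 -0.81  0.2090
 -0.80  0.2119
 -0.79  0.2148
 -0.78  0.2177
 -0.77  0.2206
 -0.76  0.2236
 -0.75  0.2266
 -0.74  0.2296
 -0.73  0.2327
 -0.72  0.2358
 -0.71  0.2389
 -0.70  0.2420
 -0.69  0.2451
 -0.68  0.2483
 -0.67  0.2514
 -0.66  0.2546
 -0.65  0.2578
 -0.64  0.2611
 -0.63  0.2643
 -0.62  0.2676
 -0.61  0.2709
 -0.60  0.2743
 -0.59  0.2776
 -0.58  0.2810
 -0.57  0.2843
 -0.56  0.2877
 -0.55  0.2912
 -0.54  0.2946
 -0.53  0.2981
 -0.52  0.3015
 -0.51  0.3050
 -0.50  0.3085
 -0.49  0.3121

T = 1.25;  σ√T = 0.3019
d₁ = [ln(17/14) + (0.055 − 0.051 + 0.27²/2)·1.25] / 0.3019 = [0.1942 + 0.0506] / 0.3019 = 0.8107 ≈ 0.81
d₂ = d₁ − σ√T = 0.8107 − 0.3019 = 0.5088 ≈ 0.51
e^(−qT) = e^(−0.051·1.25) = 0.9382;  e^(−rT) = e^(−0.055·1.25) = 0.9336
N(−d₂) = N(-0.51) = 0.3050;  N(−d₁) = N(-0.81) = 0.2090
P = 14·0.9336·0.3050 − 17·0.9382·0.2090 = 3.9865 − 3.3334 = 0.6530

€0.65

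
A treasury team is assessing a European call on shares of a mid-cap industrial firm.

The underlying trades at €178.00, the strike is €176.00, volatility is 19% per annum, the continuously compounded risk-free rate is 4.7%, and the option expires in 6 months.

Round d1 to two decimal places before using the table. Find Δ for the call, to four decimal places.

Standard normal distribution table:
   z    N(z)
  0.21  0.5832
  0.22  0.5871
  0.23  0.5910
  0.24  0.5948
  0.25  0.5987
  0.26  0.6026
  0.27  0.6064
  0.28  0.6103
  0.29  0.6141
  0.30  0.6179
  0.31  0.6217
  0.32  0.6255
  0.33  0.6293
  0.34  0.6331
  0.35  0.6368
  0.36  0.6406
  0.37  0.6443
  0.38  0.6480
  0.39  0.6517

0.6293

σ√T = 0.19·√0.5 = 0.1344
d₁ = [ln(178/176) + (0.047 + 0.19²/2)·0.5] / 0.1344 = [0.0113 + 0.0325] / 0.1344 = 0.3262 which rounds to 0.33
N(d₁) = N(0.33) = 0.6293
Δ_call = N(d₁) = 0.6293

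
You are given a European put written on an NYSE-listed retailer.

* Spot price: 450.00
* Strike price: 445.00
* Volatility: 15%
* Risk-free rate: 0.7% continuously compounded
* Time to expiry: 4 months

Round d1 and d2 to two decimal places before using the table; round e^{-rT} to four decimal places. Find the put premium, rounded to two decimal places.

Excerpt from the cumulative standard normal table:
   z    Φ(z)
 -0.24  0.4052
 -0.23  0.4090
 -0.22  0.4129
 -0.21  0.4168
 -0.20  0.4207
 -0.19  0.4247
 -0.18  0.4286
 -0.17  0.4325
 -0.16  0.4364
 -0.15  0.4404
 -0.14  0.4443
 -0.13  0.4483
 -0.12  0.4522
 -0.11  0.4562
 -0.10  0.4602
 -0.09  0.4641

13.23

σ√T = 0.15·√0.3333 = 0.0866
d₁ = [ln(450/445) + (0.007 + 0.15²/2)·0.3333] / 0.0866 = [0.0112 + 0.0061] / 0.0866 = 0.1993 → 0.20
d₂ = d₁ − σ√T = 0.1993 − 0.0866 = 0.1127 → 0.11
e^(−rT) = e^(−0.007·0.3333) = 0.9977
N(−d₂) = N(-0.11) = 0.4562;  N(−d₁) = N(-0.20) = 0.4207
P = 445·0.9977·0.4562 − 450·0.4207 = 202.5421 − 189.3150 = 13.2271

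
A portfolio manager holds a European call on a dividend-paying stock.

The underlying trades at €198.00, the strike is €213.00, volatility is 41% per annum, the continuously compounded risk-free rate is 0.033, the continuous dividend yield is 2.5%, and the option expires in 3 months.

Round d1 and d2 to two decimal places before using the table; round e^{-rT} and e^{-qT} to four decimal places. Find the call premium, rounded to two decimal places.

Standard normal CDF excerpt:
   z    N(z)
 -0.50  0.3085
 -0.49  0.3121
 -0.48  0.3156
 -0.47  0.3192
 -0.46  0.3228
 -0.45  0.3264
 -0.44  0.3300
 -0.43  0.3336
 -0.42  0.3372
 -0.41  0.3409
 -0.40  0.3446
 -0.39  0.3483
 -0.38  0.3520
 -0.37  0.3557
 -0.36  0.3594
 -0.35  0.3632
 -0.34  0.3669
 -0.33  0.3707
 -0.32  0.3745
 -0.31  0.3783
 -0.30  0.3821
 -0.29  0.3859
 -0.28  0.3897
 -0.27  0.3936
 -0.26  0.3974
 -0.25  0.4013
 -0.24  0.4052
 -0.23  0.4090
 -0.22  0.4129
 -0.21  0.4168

€10.78

T = 0.25;  σ√T = 0.2050
ln(S/K) + (r − q + σ²/2)T = ln(198/213) + (0.033 − 0.025 + 0.41²/2)·0.25 = -0.0730 + 0.0230 = -0.0500
d₁ = -0.0500 / 0.2050 = -0.2440 → -0.24
d₂ = d₁ − σ√T = -0.2440 − 0.2050 = -0.4490 → -0.45
exp(−qT) = exp(−0.025·0.25) = 0.9938;  exp(−rT) = exp(−0.033·0.25) = 0.9918
C = 198·0.9938·N(-0.24) − 213·0.9918·N(-0.45) = 198·0.9938·0.4052 − 213·0.9918·0.3264 = 79.7322 − 68.9531 = 10.7791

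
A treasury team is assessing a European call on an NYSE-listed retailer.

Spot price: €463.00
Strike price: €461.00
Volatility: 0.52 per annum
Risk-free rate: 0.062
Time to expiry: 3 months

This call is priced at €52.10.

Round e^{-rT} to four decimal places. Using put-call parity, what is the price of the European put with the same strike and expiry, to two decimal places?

€43.00

exp(−rT) = exp(−0.062·0.25) = 0.9846
Put-call parity: C − P = S − K·e^(−rT) = 463 − 461·0.9846 = 463 − 453.9006 = 9.0994
P = C − (C − P) = 52.10 − (9.0994) = 43.0006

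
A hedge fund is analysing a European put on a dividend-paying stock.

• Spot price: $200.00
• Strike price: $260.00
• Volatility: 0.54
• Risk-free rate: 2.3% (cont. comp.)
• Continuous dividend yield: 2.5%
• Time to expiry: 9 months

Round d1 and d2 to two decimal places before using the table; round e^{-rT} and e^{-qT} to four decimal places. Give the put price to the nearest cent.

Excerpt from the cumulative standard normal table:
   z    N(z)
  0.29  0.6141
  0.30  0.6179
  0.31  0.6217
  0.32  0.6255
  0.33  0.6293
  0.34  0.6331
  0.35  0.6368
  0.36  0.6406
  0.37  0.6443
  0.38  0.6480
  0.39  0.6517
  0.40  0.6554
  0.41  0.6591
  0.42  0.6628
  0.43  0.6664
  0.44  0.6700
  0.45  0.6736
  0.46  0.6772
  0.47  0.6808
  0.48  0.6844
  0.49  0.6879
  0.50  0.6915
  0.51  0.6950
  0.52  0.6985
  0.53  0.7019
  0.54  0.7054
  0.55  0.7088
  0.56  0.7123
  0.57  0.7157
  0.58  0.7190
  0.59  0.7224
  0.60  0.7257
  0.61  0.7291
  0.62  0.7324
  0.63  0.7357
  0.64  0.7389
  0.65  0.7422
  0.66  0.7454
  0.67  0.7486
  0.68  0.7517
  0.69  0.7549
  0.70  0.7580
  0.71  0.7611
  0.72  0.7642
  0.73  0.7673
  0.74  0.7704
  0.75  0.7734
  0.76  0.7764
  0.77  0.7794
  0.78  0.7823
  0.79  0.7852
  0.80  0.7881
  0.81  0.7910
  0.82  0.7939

$77.88

T = 0.75;  σ√T = 0.4677
ln(S/K) + (r − q + σ²/2)T = ln(200/260) + (0.023 − 0.025 + 0.54²/2)·0.75 = -0.2624 + 0.1079 = -0.1545
d₁ = -0.1545 / 0.4677 = -0.3304 ≈ -0.33
d₂ = d₁ − σ√T = -0.3304 − 0.4677 = -0.7981 ≈ -0.80
e^(−qT) = e^(−0.025·0.75) = 0.9814;  e^(−rT) = e^(−0.023·0.75) = 0.9829
P = 260·0.9829·N(0.80) − 200·0.9814·N(0.33) = 260·0.9829·0.7881 − 200·0.9814·0.6293 = 201.4021 − 123.5190 = 77.8831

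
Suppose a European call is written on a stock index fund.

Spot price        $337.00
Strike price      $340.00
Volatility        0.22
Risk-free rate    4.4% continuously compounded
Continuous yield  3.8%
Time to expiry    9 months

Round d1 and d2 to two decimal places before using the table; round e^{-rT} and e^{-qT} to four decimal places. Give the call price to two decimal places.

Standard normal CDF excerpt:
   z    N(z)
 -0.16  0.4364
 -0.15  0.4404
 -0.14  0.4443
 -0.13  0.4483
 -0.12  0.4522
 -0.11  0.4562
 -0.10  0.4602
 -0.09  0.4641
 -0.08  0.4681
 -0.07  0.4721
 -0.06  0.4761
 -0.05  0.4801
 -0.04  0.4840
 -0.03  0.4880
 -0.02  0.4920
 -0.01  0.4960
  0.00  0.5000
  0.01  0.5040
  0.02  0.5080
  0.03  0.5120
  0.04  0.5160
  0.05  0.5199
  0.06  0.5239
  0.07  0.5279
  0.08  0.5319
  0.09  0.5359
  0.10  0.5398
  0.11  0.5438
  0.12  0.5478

σ√T = 0.22 × 0.8660 = 0.1905
ln(S/K) + (r − q + σ²/2)T = ln(337/340) + (0.044 − 0.038 + 0.22²/2)·0.75 = -0.0089 + 0.0226 = 0.0138
d₁ = 0.0138 / 0.1905 = 0.0724 which rounds to 0.07
d₂ = d₁ − σ√T = 0.0724 − 0.1905 = -0.1182 which rounds to -0.12
e^(−qT) = e^(−0.038·0.75) = 0.9719;  e^(−rT) = e^(−0.044·0.75) = 0.9675
N(d₁) = N(0.07) = 0.5279;  N(d₂) = N(-0.12) = 0.4522
C = 337·0.9719·0.5279 − 340·0.9675·0.4522 = 172.9032 − 148.7512 = 24.1521

$24.15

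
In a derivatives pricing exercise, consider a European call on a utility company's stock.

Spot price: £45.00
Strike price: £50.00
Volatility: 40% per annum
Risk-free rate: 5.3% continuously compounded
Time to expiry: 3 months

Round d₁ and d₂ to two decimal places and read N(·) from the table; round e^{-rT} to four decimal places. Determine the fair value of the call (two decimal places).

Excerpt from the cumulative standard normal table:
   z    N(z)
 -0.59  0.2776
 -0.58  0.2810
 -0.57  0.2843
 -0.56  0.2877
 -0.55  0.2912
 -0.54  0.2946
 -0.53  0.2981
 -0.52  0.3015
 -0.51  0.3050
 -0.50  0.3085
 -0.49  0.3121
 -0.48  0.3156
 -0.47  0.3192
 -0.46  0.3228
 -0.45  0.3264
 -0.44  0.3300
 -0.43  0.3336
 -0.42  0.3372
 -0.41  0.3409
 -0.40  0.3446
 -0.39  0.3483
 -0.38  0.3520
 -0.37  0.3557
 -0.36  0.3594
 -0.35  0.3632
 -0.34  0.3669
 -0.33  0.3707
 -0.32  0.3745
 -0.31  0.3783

σ√T = 0.4·√0.25 = 0.2000
d₁ = [ln(45/50) + (0.053 + 0.4²/2)·0.25] / 0.2000 = [-0.1054 + 0.0333] / 0.2000 = -0.3606 which rounds to -0.36
d₂ = d₁ − σ√T = -0.3606 − 0.2000 = -0.5606 which rounds to -0.56
e^(−rT) = e^(−0.053·0.25) = 0.9868
N(d₁) = N(-0.36) = 0.3594;  N(d₂) = N(-0.56) = 0.2877
C = 45·0.3594 − 50·0.9868·0.2877 = 16.1730 − 14.1951 = 1.9779

£1.98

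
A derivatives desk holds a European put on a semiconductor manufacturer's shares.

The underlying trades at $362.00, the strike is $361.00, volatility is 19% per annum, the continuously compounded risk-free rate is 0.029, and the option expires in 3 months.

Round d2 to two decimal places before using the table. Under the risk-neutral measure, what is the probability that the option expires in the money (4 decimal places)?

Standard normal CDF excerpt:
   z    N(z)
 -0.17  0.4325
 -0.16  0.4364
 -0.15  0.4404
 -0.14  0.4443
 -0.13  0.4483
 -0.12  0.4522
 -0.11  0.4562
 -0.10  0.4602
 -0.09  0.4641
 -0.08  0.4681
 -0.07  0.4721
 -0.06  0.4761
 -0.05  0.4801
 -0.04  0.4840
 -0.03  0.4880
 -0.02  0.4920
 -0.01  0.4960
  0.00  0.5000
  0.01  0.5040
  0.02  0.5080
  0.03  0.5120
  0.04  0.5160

0.4761

σ√T = 0.19·√0.25 = 0.0950
d₁ = [ln(362/361) + (0.029 + 0.19²/2)·0.25] / 0.0950 = [0.0028 + 0.0118] / 0.0950 = 0.1529 → 0.15
d₂ = d₁ − σ√T = 0.1529 − 0.0950 = 0.0579 → 0.06
Pr(exercise) under Q = N(−d₂) = N(-0.06) = 0.4761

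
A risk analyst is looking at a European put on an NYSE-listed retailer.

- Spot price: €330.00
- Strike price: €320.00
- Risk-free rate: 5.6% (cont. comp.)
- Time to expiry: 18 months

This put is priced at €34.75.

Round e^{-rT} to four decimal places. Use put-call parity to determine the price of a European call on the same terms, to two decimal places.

e^(−rT) = e^(−0.056·1.5) = 0.9194
Put-call parity: C − P = S − K·e^(−rT) = 330 − 320·0.9194 = 330 − 294.2080 = 35.7920
C = P + (C − P) = 34.75 + (35.7920) = 70.5420

€70.54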